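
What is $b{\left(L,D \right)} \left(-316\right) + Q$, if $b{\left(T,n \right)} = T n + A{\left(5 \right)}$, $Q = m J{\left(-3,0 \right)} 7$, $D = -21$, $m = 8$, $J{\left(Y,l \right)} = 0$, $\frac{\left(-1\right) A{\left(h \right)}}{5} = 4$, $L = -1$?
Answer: $-316$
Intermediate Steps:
$A{\left(h \right)} = -20$ ($A{\left(h \right)} = \left(-5\right) 4 = -20$)
$Q = 0$ ($Q = 8 \cdot 0 \cdot 7 = 0 \cdot 7 = 0$)
$b{\left(T,n \right)} = -20 + T n$ ($b{\left(T,n \right)} = T n - 20 = -20 + T n$)
$b{\left(L,D \right)} \left(-316\right) + Q = \left(-20 - -21\right) \left(-316\right) + 0 = \left(-20 + 21\right) \left(-316\right) + 0 = 1 \left(-316\right) + 0 = -316 + 0 = -316$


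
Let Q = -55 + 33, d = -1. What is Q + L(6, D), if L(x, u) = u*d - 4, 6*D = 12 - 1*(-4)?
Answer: -86/3 ≈ -28.667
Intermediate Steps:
D = 8/3 (D = (12 - 1*(-4))/6 = (12 + 4)/6 = (⅙)*16 = 8/3 ≈ 2.6667)
L(x, u) = -4 - u (L(x, u) = u*(-1) - 4 = -u - 4 = -4 - u)
Q = -22
Q + L(6, D) = -22 + (-4 - 1*8/3) = -22 + (-4 - 8/3) = -22 - 20/3 = -86/3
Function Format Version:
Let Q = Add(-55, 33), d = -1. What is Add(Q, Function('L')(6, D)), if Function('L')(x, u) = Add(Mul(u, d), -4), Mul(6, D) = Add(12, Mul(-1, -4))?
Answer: Rational(-86, 3) ≈ -28.667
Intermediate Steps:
D = Rational(8, 3) (D = Mul(Rational(1, 6), Add(12, Mul(-1, -4))) = Mul(Rational(1, 6), Add(12, 4)) = Mul(Rational(1, 6), 16) = Rational(8, 3) ≈ 2.6667)
Function('L')(x, u) = Add(-4, Mul(-1, u)) (Function('L')(x, u) = Add(Mul(u, -1), -4) = Add(Mul(-1, u), -4) = Add(-4, Mul(-1, u)))
Q = -22
Add(Q, Function('L')(6, D)) = Add(-22, Add(-4, Mul(-1, Rational(8, 3)))) = Add(-22, Add(-4, Rational(-8, 3))) = Add(-22, Rational(-20, 3)) = Rational(-86, 3)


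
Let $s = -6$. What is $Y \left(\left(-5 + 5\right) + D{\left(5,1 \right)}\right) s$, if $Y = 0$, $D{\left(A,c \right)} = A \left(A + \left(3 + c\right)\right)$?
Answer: $0$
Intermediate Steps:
$D{\left(A,c \right)} = A \left(3 + A + c\right)$
$Y \left(\left(-5 + 5\right) + D{\left(5,1 \right)}\right) s = 0 \left(\left(-5 + 5\right) + 5 \left(3 + 5 + 1\right)\right) \left(-6\right) = 0 \left(0 + 5 \cdot 9\right) \left(-6\right) = 0 \left(0 + 45\right) \left(-6\right) = 0 \cdot 45 \left(-6\right) = 0 \left(-6\right) = 0$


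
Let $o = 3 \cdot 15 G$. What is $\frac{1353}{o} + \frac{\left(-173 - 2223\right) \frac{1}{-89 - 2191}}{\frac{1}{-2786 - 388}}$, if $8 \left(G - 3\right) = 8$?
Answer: $- \frac{3793883}{1140} \approx -3328.0$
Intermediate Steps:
$G = 4$ ($G = 3 + \frac{1}{8} \cdot 8 = 3 + 1 = 4$)
$o = 180$ ($o = 3 \cdot 15 \cdot 4 = 45 \cdot 4 = 180$)
$\frac{1353}{o} + \frac{\left(-173 - 2223\right) \frac{1}{-89 - 2191}}{\frac{1}{-2786 - 388}} = \frac{1353}{180} + \frac{\left(-173 - 2223\right) \frac{1}{-89 - 2191}}{\frac{1}{-2786 - 388}} = 1353 \cdot \frac{1}{180} + \frac{\left(-2396\right) \frac{1}{-2280}}{\frac{1}{-3174}} = \frac{451}{60} + \frac{\left(-2396\right) \left(- \frac{1}{2280}\right)}{- \frac{1}{3174}} = \frac{451}{60} + \frac{599}{570} \left(-3174\right) = \frac{451}{60} - \frac{316871}{95} = - \frac{3793883}{1140}$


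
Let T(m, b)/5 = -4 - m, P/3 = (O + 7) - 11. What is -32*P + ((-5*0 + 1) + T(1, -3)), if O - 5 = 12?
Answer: -1272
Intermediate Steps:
O = 17 (O = 5 + 12 = 17)
P = 39 (P = 3*((17 + 7) - 11) = 3*(24 - 11) = 3*13 = 39)
T(m, b) = -20 - 5*m (T(m, b) = 5*(-4 - m) = -20 - 5*m)
-32*P + ((-5*0 + 1) + T(1, -3)) = -32*39 + ((-5*0 + 1) + (-20 - 5*1)) = -1248 + ((0 + 1) + (-20 - 5)) = -1248 + (1 - 25) = -1248 - 24 = -1272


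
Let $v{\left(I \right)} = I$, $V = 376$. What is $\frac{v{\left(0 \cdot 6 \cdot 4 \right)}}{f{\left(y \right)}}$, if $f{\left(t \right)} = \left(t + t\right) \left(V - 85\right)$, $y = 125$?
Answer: $0$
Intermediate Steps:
$f{\left(t \right)} = 582 t$ ($f{\left(t \right)} = \left(t + t\right) \left(376 - 85\right) = 2 t 291 = 582 t$)
$\frac{v{\left(0 \cdot 6 \cdot 4 \right)}}{f{\left(y \right)}} = \frac{0 \cdot 6 \cdot 4}{582 \cdot 125} = \frac{0 \cdot 4}{72750} = 0 \cdot \frac{1}{72750} = 0$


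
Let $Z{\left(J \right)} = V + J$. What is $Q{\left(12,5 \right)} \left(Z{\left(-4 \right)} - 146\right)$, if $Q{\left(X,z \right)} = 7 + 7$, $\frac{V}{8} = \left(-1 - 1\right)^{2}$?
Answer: $-1652$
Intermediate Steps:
$V = 32$ ($V = 8 \left(-1 - 1\right)^{2} = 8 \left(-2\right)^{2} = 8 \cdot 4 = 32$)
$Q{\left(X,z \right)} = 14$
$Z{\left(J \right)} = 32 + J$
$Q{\left(12,5 \right)} \left(Z{\left(-4 \right)} - 146\right) = 14 \left(\left(32 - 4\right) - 146\right) = 14 \left(28 - 146\right) = 14 \left(-118\right) = -1652$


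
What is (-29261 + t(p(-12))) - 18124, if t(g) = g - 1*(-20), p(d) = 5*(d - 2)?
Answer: -47435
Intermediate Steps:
p(d) = -10 + 5*d (p(d) = 5*(-2 + d) = -10 + 5*d)
t(g) = 20 + g (t(g) = g + 20 = 20 + g)
(-29261 + t(p(-12))) - 18124 = (-29261 + (20 + (-10 + 5*(-12)))) - 18124 = (-29261 + (20 + (-10 - 60))) - 18124 = (-29261 + (20 - 70)) - 18124 = (-29261 - 50) - 18124 = -29311 - 18124 = -47435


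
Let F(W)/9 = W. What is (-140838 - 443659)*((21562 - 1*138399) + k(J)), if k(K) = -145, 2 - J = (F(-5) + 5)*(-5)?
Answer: 68375628054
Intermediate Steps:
F(W) = 9*W
J = -198 (J = 2 - (9*(-5) + 5)*(-5) = 2 - (-45 + 5)*(-5) = 2 - (-40)*(-5) = 2 - 1*200 = 2 - 200 = -198)
(-140838 - 443659)*((21562 - 1*138399) + k(J)) = (-140838 - 443659)*((21562 - 1*138399) - 145) = -584497*((21562 - 138399) - 145) = -584497*(-116837 - 145) = -584497*(-116982) = 68375628054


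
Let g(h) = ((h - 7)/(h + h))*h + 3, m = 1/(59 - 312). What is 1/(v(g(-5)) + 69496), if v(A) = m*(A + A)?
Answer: 253/17582494 ≈ 1.4389e-5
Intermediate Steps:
m = -1/253 (m = 1/(-253) = -1/253 ≈ -0.0039526)
g(h) = -½ + h/2 (g(h) = ((-7 + h)/((2*h)))*h + 3 = ((-7 + h)*(1/(2*h)))*h + 3 = ((-7 + h)/(2*h))*h + 3 = (-7/2 + h/2) + 3 = -½ + h/2)
v(A) = -2*A/253 (v(A) = -(A + A)/253 = -2*A/253)
1/(v(g(-5)) + 69496) = 1/(-2*(-½ + (½)*(-5))/253 + 69496) = 1/(-2*(-½ - 5/2)/253 + 69496) = 1/(-2/253*(-3) + 69496) = 1/(6/253 + 69496) = 1/(17582494/253) = 253/17582494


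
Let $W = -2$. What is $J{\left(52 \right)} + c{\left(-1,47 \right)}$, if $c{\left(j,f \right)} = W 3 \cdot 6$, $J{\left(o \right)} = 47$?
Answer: $11$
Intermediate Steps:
$c{\left(j,f \right)} = -36$ ($c{\left(j,f \right)} = \left(-2\right) 3 \cdot 6 = \left(-6\right) 6 = -36$)
$J{\left(52 \right)} + c{\left(-1,47 \right)} = 47 - 36 = 11$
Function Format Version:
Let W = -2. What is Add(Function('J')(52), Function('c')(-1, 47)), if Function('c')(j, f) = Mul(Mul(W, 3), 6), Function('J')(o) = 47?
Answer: 11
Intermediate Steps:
Function('c')(j, f) = -36 (Function('c')(j, f) = Mul(Mul(-2, 3), 6) = Mul(-6, 6) = -36)
Add(Function('J')(52), Function('c')(-1, 47)) = Add(47, -36) = 11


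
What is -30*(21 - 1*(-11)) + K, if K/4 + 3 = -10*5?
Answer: -1172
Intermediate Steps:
K = -212 (K = -12 + 4*(-10*5) = -12 + 4*(-50) = -12 - 200 = -212)
-30*(21 - 1*(-11)) + K = -30*(21 - 1*(-11)) - 212 = -30*(21 + 11) - 212 = -30*32 - 212 = -960 - 212 = -1172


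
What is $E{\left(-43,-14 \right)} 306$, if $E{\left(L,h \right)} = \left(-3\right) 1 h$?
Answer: $12852$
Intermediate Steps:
$E{\left(L,h \right)} = - 3 h$
$E{\left(-43,-14 \right)} 306 = \left(-3\right) \left(-14\right) 306 = 42 \cdot 306 = 12852$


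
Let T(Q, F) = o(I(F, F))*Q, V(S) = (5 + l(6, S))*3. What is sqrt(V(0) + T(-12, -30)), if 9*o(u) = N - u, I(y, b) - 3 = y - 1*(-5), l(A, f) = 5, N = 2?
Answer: I*sqrt(2) ≈ 1.4142*I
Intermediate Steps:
I(y, b) = 8 + y (I(y, b) = 3 + (y - 1*(-5)) = 3 + (y + 5) = 3 + (5 + y) = 8 + y)
o(u) = 2/9 - u/9 (o(u) = (2 - u)/9 = 2/9 - u/9)
V(S) = 30 (V(S) = (5 + 5)*3 = 10*3 = 30)
T(Q, F) = Q*(-2/3 - F/9) (T(Q, F) = (2/9 - (8 + F)/9)*Q = (2/9 + (-8/9 - F/9))*Q = (-2/3 - F/9)*Q = Q*(-2/3 - F/9))
sqrt(V(0) + T(-12, -30)) = sqrt(30 - 1/9*(-12)*(6 - 30)) = sqrt(30 - 1/9*(-12)*(-24)) = sqrt(30 - 32) = sqrt(-2) = I*sqrt(2)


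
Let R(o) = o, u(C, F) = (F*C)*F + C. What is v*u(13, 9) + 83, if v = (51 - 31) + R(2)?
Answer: 23535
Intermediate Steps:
u(C, F) = C + C*F² (u(C, F) = (C*F)*F + C = C*F² + C = C + C*F²)
v = 22 (v = (51 - 31) + 2 = 20 + 2 = 22)
v*u(13, 9) + 83 = 22*(13*(1 + 9²)) + 83 = 22*(13*(1 + 81)) + 83 = 22*(13*82) + 83 = 22*1066 + 83 = 23452 + 83 = 23535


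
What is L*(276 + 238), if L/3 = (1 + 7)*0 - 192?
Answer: -296064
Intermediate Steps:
L = -576 (L = 3*((1 + 7)*0 - 192) = 3*(8*0 - 192) = 3*(0 - 192) = 3*(-192) = -576)
L*(276 + 238) = -576*(276 + 238) = -576*514 = -296064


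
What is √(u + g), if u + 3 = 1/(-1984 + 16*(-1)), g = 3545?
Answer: 3*√3935555/100 ≈ 59.515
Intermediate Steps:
u = -6001/2000 (u = -3 + 1/(-1984 + 16*(-1)) = -3 + 1/(-1984 - 16) = -3 + 1/(-2000) = -3 - 1/2000 = -6001/2000 ≈ -3.0005)
√(u + g) = √(-6001/2000 + 3545) = √(7083999/2000) = 3*√3935555/100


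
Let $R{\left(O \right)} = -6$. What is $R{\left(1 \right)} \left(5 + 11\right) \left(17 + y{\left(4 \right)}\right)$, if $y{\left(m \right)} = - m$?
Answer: $-1248$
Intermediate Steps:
$R{\left(1 \right)} \left(5 + 11\right) \left(17 + y{\left(4 \right)}\right) = - 6 \left(5 + 11\right) \left(17 - 4\right) = \left(-6\right) 16 \left(17 - 4\right) = \left(-96\right) 13 = -1248$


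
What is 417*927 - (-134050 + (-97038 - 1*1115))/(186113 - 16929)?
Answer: 3847048827/9952 ≈ 3.8656e+5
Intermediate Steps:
417*927 - (-134050 + (-97038 - 1*1115))/(186113 - 16929) = 386559 - (-134050 + (-97038 - 1115))/169184 = 386559 - (-134050 - 98153)/169184 = 386559 - (-232203)/169184 = 386559 - 1*(-13659/9952) = 386559 + 13659/9952 = 3847048827/9952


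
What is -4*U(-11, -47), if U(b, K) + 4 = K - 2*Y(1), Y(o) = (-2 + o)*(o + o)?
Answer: 188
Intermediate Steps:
Y(o) = 2*o*(-2 + o) (Y(o) = (-2 + o)*(2*o) = 2*o*(-2 + o))
U(b, K) = K (U(b, K) = -4 + (K - 4*(-2 + 1)) = -4 + (K - 4*(-1)) = -4 + (K - 2*(-2)) = -4 + (K + 4) = -4 + (4 + K) = K)
-4*U(-11, -47) = -4*(-47) = 188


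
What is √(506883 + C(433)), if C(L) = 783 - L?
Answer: √507233 ≈ 712.20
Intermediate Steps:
√(506883 + C(433)) = √(506883 + (783 - 1*433)) = √(506883 + (783 - 433)) = √(506883 + 350) = √507233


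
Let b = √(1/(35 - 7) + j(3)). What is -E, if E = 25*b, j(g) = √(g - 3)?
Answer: -25*√7/14 ≈ -4.7246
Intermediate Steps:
j(g) = √(-3 + g)
b = √7/14 (b = √(1/(35 - 7) + √(-3 + 3)) = √(1/28 + √0) = √(1/28 + 0) = √(1/28) = √7/14 ≈ 0.18898)
E = 25*√7/14 (E = 25*(√7/14) = 25*√7/14 ≈ 4.7246)
-E = -25*√7/14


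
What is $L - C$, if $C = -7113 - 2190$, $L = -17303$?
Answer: $-8000$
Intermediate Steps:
$C = -9303$
$L - C = -17303 - -9303 = -17303 + 9303 = -8000$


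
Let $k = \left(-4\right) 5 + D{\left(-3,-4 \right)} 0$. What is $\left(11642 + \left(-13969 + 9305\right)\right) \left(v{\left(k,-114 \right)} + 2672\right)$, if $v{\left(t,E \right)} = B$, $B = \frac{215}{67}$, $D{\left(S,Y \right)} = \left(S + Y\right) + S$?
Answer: $\frac{1250729742}{67} \approx 1.8668 \cdot 10^{7}$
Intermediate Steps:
$D{\left(S,Y \right)} = Y + 2 S$
$B = \frac{215}{67}$ ($B = 215 \cdot \frac{1}{67} = \frac{215}{67} \approx 3.209$)
$k = -20$ ($k = \left(-4\right) 5 + \left(-4 + 2 \left(-3\right)\right) 0 = -20 + \left(-4 - 6\right) 0 = -20 - 0 = -20 + 0 = -20$)
$v{\left(t,E \right)} = \frac{215}{67}$
$\left(11642 + \left(-13969 + 9305\right)\right) \left(v{\left(k,-114 \right)} + 2672\right) = \left(11642 + \left(-13969 + 9305\right)\right) \left(\frac{215}{67} + 2672\right) = \left(11642 - 4664\right) \frac{179239}{67} = 6978 \cdot \frac{179239}{67} = \frac{1250729742}{67}$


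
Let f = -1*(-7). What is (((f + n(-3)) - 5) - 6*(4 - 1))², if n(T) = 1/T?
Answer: 2401/9 ≈ 266.78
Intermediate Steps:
f = 7
(((f + n(-3)) - 5) - 6*(4 - 1))² = (((7 + 1/(-3)) - 5) - 6*(4 - 1))² = (((7 - ⅓) - 5) - 6*3)² = ((20/3 - 5) - 1*18)² = (5/3 - 18)² = (-49/3)² = 2401/9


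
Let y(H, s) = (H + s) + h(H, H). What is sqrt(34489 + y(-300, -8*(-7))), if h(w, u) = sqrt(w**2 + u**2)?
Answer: sqrt(34245 + 300*sqrt(2)) ≈ 186.20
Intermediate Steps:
h(w, u) = sqrt(u**2 + w**2)
y(H, s) = H + s + sqrt(2)*sqrt(H**2) (y(H, s) = (H + s) + sqrt(H**2 + H**2) = (H + s) + sqrt(2*H**2) = (H + s) + sqrt(2)*sqrt(H**2) = H + s + sqrt(2)*sqrt(H**2))
sqrt(34489 + y(-300, -8*(-7))) = sqrt(34489 + (-300 - 8*(-7) + sqrt(2)*sqrt((-300)**2))) = sqrt(34489 + (-300 + 56 + sqrt(2)*sqrt(90000))) = sqrt(34489 + (-300 + 56 + sqrt(2)*300)) = sqrt(34489 + (-300 + 56 + 300*sqrt(2))) = sqrt(34489 + (-244 + 300*sqrt(2))) = sqrt(34245 + 300*sqrt(2))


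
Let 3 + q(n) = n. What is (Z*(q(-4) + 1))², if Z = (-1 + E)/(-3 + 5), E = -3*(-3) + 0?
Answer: 576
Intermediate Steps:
q(n) = -3 + n
E = 9 (E = 9 + 0 = 9)
Z = 4 (Z = (-1 + 9)/(-3 + 5) = 8/2 = 8*(½) = 4)
(Z*(q(-4) + 1))² = (4*((-3 - 4) + 1))² = (4*(-7 + 1))² = (4*(-6))² = (-24)² = 576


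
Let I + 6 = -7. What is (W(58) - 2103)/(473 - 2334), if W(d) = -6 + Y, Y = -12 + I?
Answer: 2134/1861 ≈ 1.1467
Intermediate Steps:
I = -13 (I = -6 - 7 = -13)
Y = -25 (Y = -12 - 13 = -25)
W(d) = -31 (W(d) = -6 - 25 = -31)
(W(58) - 2103)/(473 - 2334) = (-31 - 2103)/(473 - 2334) = -2134/(-1861) = -2134*(-1/1861) = 2134/1861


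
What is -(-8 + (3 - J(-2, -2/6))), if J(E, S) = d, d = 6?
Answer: 11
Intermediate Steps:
J(E, S) = 6
-(-8 + (3 - J(-2, -2/6))) = -(-8 + (3 - 1*6)) = -(-8 + (3 - 6)) = -(-8 - 3) = -1*(-11) = 11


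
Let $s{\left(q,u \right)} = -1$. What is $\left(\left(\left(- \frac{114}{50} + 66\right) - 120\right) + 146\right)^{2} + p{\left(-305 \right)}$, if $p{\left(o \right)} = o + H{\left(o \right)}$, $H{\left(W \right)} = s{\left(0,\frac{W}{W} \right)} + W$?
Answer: $\frac{4649174}{625} \approx 7438.7$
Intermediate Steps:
$H{\left(W \right)} = -1 + W$
$p{\left(o \right)} = -1 + 2 o$ ($p{\left(o \right)} = o + \left(-1 + o\right) = -1 + 2 o$)
$\left(\left(\left(- \frac{114}{50} + 66\right) - 120\right) + 146\right)^{2} + p{\left(-305 \right)} = \left(\left(\left(- \frac{114}{50} + 66\right) - 120\right) + 146\right)^{2} + \left(-1 + 2 \left(-305\right)\right) = \left(\left(\left(\left(-114\right) \frac{1}{50} + 66\right) - 120\right) + 146\right)^{2} - 611 = \left(\left(\left(- \frac{57}{25} + 66\right) - 120\right) + 146\right)^{2} - 611 = \left(\left(\frac{1593}{25} - 120\right) + 146\right)^{2} - 611 = \left(- \frac{1407}{25} + 146\right)^{2} - 611 = \left(\frac{2243}{25}\right)^{2} - 611 = \frac{5031049}{625} - 611 = \frac{4649174}{625}$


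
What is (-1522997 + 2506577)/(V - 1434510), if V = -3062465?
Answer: -196716/899395 ≈ -0.21872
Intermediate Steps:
(-1522997 + 2506577)/(V - 1434510) = (-1522997 + 2506577)/(-3062465 - 1434510) = 983580/(-4496975) = 983580*(-1/4496975) = -196716/899395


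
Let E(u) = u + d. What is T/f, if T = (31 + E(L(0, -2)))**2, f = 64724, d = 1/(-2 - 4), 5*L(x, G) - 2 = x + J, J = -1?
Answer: 866761/58251600 ≈ 0.014880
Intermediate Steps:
L(x, G) = 1/5 + x/5 (L(x, G) = 2/5 + (x - 1)/5 = 2/5 + (-1 + x)/5 = 2/5 + (-1/5 + x/5) = 1/5 + x/5)
d = -1/6 (d = 1/(-6) = -1/6 ≈ -0.16667)
E(u) = -1/6 + u (E(u) = u - 1/6 = -1/6 + u)
T = 866761/900 (T = (31 + (-1/6 + (1/5 + (1/5)*0)))**2 = (31 + (-1/6 + (1/5 + 0)))**2 = (31 + (-1/6 + 1/5))**2 = (31 + 1/30)**2 = (931/30)**2 = 866761/900 ≈ 963.07)
T/f = (866761/900)/64724 = (866761/900)*(1/64724) = 866761/58251600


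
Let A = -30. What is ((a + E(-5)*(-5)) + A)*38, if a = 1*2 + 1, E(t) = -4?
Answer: -266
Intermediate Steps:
a = 3 (a = 2 + 1 = 3)
((a + E(-5)*(-5)) + A)*38 = ((3 - 4*(-5)) - 30)*38 = ((3 + 20) - 30)*38 = (23 - 30)*38 = -7*38 = -266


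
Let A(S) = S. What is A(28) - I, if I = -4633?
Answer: 4661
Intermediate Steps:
A(28) - I = 28 - 1*(-4633) = 28 + 4633 = 4661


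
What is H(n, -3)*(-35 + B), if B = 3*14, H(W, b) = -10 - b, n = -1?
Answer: -49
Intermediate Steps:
B = 42
H(n, -3)*(-35 + B) = (-10 - 1*(-3))*(-35 + 42) = (-10 + 3)*7 = -7*7 = -49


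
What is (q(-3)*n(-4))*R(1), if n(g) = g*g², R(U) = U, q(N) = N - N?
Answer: 0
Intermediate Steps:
q(N) = 0
n(g) = g³
(q(-3)*n(-4))*R(1) = (0*(-4)³)*1 = (0*(-64))*1 = 0*1 = 0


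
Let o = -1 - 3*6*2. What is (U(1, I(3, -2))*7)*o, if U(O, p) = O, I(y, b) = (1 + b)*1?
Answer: -259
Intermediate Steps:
I(y, b) = 1 + b
o = -37 (o = -1 - 18*2 = -1 - 36 = -37)
(U(1, I(3, -2))*7)*o = (1*7)*(-37) = 7*(-37) = -259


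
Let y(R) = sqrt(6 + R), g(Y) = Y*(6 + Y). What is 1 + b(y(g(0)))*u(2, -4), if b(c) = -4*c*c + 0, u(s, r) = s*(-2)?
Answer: 97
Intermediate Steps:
u(s, r) = -2*s
b(c) = -4*c**2 (b(c) = -4*c**2 + 0 = -4*c**2)
1 + b(y(g(0)))*u(2, -4) = 1 + (-(24 + 0*(6 + 0)))*(-2*2) = 1 - 4*(sqrt(6 + 0*6))**2*(-4) = 1 - 4*(sqrt(6 + 0))**2*(-4) = 1 - 4*(sqrt(6))**2*(-4) = 1 - 4*6*(-4) = 1 - 24*(-4) = 1 + 96 = 97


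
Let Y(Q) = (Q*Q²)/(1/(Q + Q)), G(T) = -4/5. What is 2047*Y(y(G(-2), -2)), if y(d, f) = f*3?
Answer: 5305824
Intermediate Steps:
G(T) = -⅘ (G(T) = -4*⅕ = -⅘)
y(d, f) = 3*f
Y(Q) = 2*Q⁴ (Y(Q) = Q³/(1/(2*Q)) = Q³/((1/(2*Q))) = Q³*(2*Q) = 2*Q⁴)
2047*Y(y(G(-2), -2)) = 2047*(2*(3*(-2))⁴) = 2047*(2*(-6)⁴) = 2047*(2*1296) = 2047*2592 = 5305824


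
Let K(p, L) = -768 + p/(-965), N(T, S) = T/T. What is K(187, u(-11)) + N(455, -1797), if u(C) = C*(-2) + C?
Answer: -740342/965 ≈ -767.19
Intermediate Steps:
N(T, S) = 1
u(C) = -C (u(C) = -2*C + C = -C)
K(p, L) = -768 - p/965 (K(p, L) = -768 + p*(-1/965) = -768 - p/965)
K(187, u(-11)) + N(455, -1797) = (-768 - 1/965*187) + 1 = (-768 - 187/965) + 1 = -741307/965 + 1 = -740342/965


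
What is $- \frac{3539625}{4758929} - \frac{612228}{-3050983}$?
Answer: $- \frac{7885786117563}{14519411477207} \approx -0.54312$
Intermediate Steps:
$- \frac{3539625}{4758929} - \frac{612228}{-3050983} = \left(-3539625\right) \frac{1}{4758929} - - \frac{612228}{3050983} = - \frac{3539625}{4758929} + \frac{612228}{3050983} = - \frac{7885786117563}{14519411477207}$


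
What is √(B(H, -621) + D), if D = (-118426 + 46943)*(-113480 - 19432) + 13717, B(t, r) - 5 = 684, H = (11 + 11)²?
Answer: √9500962902 ≈ 97473.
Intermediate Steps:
H = 484 (H = 22² = 484)
B(t, r) = 689 (B(t, r) = 5 + 684 = 689)
D = 9500962213 (D = -71483*(-132912) + 13717 = 9500948496 + 13717 = 9500962213)
√(B(H, -621) + D) = √(689 + 9500962213) = √9500962902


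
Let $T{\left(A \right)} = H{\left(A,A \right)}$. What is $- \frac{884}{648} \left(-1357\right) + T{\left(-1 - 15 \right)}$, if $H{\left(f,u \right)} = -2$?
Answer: $\frac{299573}{162} \approx 1849.2$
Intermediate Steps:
$T{\left(A \right)} = -2$
$- \frac{884}{648} \left(-1357\right) + T{\left(-1 - 15 \right)} = - \frac{884}{648} \left(-1357\right) - 2 = \left(-884\right) \frac{1}{648} \left(-1357\right) - 2 = \left(- \frac{221}{162}\right) \left(-1357\right) - 2 = \frac{299897}{162} - 2 = \frac{299573}{162}$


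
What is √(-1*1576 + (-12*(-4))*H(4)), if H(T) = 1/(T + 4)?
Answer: I*√1570 ≈ 39.623*I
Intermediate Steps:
H(T) = 1/(4 + T)
√(-1*1576 + (-12*(-4))*H(4)) = √(-1*1576 + (-12*(-4))/(4 + 4)) = √(-1576 + 48/8) = √(-1576 + 48*(⅛)) = √(-1576 + 6) = √(-1570) = I*√1570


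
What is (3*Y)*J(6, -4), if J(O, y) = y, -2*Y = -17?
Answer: -102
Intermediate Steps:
Y = 17/2 (Y = -½*(-17) = 17/2 ≈ 8.5000)
(3*Y)*J(6, -4) = (3*(17/2))*(-4) = (51/2)*(-4) = -102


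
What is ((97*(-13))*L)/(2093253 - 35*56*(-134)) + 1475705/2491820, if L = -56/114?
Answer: 39650871343153/66923258765964 ≈ 0.59248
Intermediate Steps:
L = -28/57 (L = -56*1/114 = -28/57 ≈ -0.49123)
((97*(-13))*L)/(2093253 - 35*56*(-134)) + 1475705/2491820 = ((97*(-13))*(-28/57))/(2093253 - 35*56*(-134)) + 1475705/2491820 = (-1261*(-28/57))/(2093253 - 1960*(-134)) + 1475705*(1/2491820) = 35308/(57*(2093253 + 262640)) + 295141/498364 = (35308/57)/2355893 + 295141/498364 = (35308/57)*(1/2355893) + 295141/498364 = 35308/134285901 + 295141/498364 = 39650871343153/66923258765964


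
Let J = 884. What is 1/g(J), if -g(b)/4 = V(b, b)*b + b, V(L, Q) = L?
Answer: -1/3129360 ≈ -3.1955e-7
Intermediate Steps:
g(b) = -4*b - 4*b² (g(b) = -4*(b*b + b) = -4*(b² + b) = -4*(b + b²) = -4*b - 4*b²)
1/g(J) = 1/(-4*884*(1 + 884)) = 1/(-4*884*885) = 1/(-3129360) = -1/3129360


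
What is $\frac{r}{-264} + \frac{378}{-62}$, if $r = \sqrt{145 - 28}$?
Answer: $- \frac{189}{31} - \frac{\sqrt{13}}{88} \approx -6.1377$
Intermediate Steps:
$r = 3 \sqrt{13}$ ($r = \sqrt{117} = 3 \sqrt{13} \approx 10.817$)
$\frac{r}{-264} + \frac{378}{-62} = \frac{3 \sqrt{13}}{-264} + \frac{378}{-62} = 3 \sqrt{13} \left(- \frac{1}{264}\right) + 378 \left(- \frac{1}{62}\right) = - \frac{\sqrt{13}}{88} - \frac{189}{31} = - \frac{189}{31} - \frac{\sqrt{13}}{88}$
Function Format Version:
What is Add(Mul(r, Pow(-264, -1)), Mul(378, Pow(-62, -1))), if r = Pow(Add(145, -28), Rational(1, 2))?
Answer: Add(Rational(-189, 31), Mul(Rational(-1, 88), Pow(13, Rational(1, 2)))) ≈ -6.1377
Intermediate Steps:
r = Mul(3, Pow(13, Rational(1, 2))) (r = Pow(117, Rational(1, 2)) = Mul(3, Pow(13, Rational(1, 2))) ≈ 10.817)
Add(Mul(r, Pow(-264, -1)), Mul(378, Pow(-62, -1))) = Add(Mul(Mul(3, Pow(13, Rational(1, 2))), Pow(-264, -1)), Mul(378, Pow(-62, -1))) = Add(Mul(Mul(3, Pow(13, Rational(1, 2))), Rational(-1, 264)), Mul(378, Rational(-1, 62))) = Add(Mul(Rational(-1, 88), Pow(13, Rational(1, 2))), Rational(-189, 31)) = Add(Rational(-189, 31), Mul(Rational(-1, 88), Pow(13, Rational(1, 2))))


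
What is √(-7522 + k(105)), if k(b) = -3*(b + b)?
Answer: 2*I*√2038 ≈ 90.288*I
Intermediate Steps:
k(b) = -6*b
√(-7522 + k(105)) = √(-7522 - 6*105) = √(-7522 - 630) = √(-8152) = 2*I*√2038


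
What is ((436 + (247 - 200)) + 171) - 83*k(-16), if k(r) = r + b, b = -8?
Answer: 2646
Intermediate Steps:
k(r) = -8 + r (k(r) = r - 8 = -8 + r)
((436 + (247 - 200)) + 171) - 83*k(-16) = ((436 + (247 - 200)) + 171) - 83*(-8 - 16) = ((436 + 47) + 171) - 83*(-24) = (483 + 171) + 1992 = 654 + 1992 = 2646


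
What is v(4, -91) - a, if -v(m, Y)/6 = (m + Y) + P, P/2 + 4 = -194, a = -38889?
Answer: 41787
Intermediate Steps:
P = -396 (P = -8 + 2*(-194) = -8 - 388 = -396)
v(m, Y) = 2376 - 6*Y - 6*m (v(m, Y) = -6*((m + Y) - 396) = -6*((Y + m) - 396) = -6*(-396 + Y + m) = 2376 - 6*Y - 6*m)
v(4, -91) - a = (2376 - 6*(-91) - 6*4) - 1*(-38889) = (2376 + 546 - 24) + 38889 = 2898 + 38889 = 41787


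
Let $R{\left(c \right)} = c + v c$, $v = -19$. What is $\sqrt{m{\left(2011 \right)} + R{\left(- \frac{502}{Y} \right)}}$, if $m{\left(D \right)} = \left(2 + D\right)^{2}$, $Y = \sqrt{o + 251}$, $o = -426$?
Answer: $\frac{3 \sqrt{551545225 - 35140 i \sqrt{7}}}{35} \approx 2013.0 - 0.16966 i$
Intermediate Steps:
$Y = 5 i \sqrt{7}$ ($Y = \sqrt{-426 + 251} = \sqrt{-175} = 5 i \sqrt{7} \approx 13.229 i$)
$R{\left(c \right)} = - 18 c$ ($R{\left(c \right)} = c - 19 c = - 18 c$)
$\sqrt{m{\left(2011 \right)} + R{\left(- \frac{502}{Y} \right)}} = \sqrt{\left(2 + 2011\right)^{2} - 18 \left(- \frac{502}{5 i \sqrt{7}}\right)} = \sqrt{2013^{2} - 18 \left(- 502 \left(- \frac{i \sqrt{7}}{35}\right)\right)} = \sqrt{4052169 - 18 \frac{502 i \sqrt{7}}{35}} = \sqrt{4052169 - \frac{9036 i \sqrt{7}}{35}}$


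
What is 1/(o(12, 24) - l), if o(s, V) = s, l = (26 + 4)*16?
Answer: -1/468 ≈ -0.0021368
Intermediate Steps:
l = 480 (l = 30*16 = 480)
1/(o(12, 24) - l) = 1/(12 - 1*480) = 1/(12 - 480) = 1/(-468) = -1/468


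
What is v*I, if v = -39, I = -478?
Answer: 18642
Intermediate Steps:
v*I = -39*(-478) = 18642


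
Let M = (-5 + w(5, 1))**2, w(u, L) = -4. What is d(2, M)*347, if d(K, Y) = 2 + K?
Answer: 1388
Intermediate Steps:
M = 81 (M = (-5 - 4)**2 = (-9)**2 = 81)
d(2, M)*347 = (2 + 2)*347 = 4*347 = 1388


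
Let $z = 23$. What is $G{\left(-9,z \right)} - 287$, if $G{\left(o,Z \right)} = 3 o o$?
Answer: $-44$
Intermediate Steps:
$G{\left(o,Z \right)} = 3 o^{2}$
$G{\left(-9,z \right)} - 287 = 3 \left(-9\right)^{2} - 287 = 3 \cdot 81 - 287 = 243 - 287 = -44$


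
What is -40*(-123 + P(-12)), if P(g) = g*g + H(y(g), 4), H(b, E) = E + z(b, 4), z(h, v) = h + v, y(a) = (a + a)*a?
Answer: -12680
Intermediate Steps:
y(a) = 2*a² (y(a) = (2*a)*a = 2*a²)
H(b, E) = 4 + E + b (H(b, E) = E + (b + 4) = E + (4 + b) = 4 + E + b)
P(g) = 8 + 3*g² (P(g) = g*g + (4 + 4 + 2*g²) = g² + (8 + 2*g²) = 8 + 3*g²)
-40*(-123 + P(-12)) = -40*(-123 + (8 + 3*(-12)²)) = -40*(-123 + (8 + 3*144)) = -40*(-123 + (8 + 432)) = -40*(-123 + 440) = -40*317 = -12680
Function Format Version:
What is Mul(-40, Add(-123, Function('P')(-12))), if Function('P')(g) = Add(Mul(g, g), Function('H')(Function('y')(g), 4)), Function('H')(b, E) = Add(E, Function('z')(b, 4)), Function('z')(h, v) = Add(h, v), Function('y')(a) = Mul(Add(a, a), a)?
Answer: -12680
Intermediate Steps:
Function('y')(a) = Mul(2, Pow(a, 2)) (Function('y')(a) = Mul(Mul(2, a), a) = Mul(2, Pow(a, 2)))
Function('H')(b, E) = Add(4, E, b) (Function('H')(b, E) = Add(E, Add(b, 4)) = Add(E, Add(4, b)) = Add(4, E, b))
Function('P')(g) = Add(8, Mul(3, Pow(g, 2))) (Function('P')(g) = Add(Mul(g, g), Add(4, 4, Mul(2, Pow(g, 2)))) = Add(Pow(g, 2), Add(8, Mul(2, Pow(g, 2)))) = Add(8, Mul(3, Pow(g, 2))))
Mul(-40, Add(-123, Function('P')(-12))) = Mul(-40, Add(-123, Add(8, Mul(3, Pow(-12, 2))))) = Mul(-40, Add(-123, Add(8, Mul(3, 144)))) = Mul(-40, Add(-123, Add(8, 432))) = Mul(-40, Add(-123, 440)) = Mul(-40, 317) = -12680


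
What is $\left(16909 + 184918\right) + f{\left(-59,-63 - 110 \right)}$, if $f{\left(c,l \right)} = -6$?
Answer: $201821$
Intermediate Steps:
$\left(16909 + 184918\right) + f{\left(-59,-63 - 110 \right)} = \left(16909 + 184918\right) - 6 = 201827 - 6 = 201821$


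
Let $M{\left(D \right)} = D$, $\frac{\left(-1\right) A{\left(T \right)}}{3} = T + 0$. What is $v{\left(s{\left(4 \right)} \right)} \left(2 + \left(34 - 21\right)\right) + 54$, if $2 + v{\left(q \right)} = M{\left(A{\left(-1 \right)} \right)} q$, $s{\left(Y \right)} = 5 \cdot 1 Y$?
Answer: $924$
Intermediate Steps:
$A{\left(T \right)} = - 3 T$ ($A{\left(T \right)} = - 3 \left(T + 0\right) = - 3 T$)
$s{\left(Y \right)} = 5 Y$
$v{\left(q \right)} = -2 + 3 q$ ($v{\left(q \right)} = -2 + \left(-3\right) \left(-1\right) q = -2 + 3 q$)
$v{\left(s{\left(4 \right)} \right)} \left(2 + \left(34 - 21\right)\right) + 54 = \left(-2 + 3 \cdot 5 \cdot 4\right) \left(2 + \left(34 - 21\right)\right) + 54 = \left(-2 + 3 \cdot 20\right) \left(2 + 13\right) + 54 = \left(-2 + 60\right) 15 + 54 = 58 \cdot 15 + 54 = 870 + 54 = 924$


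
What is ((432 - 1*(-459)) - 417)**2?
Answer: 224676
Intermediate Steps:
((432 - 1*(-459)) - 417)**2 = ((432 + 459) - 417)**2 = (891 - 417)**2 = 474**2 = 224676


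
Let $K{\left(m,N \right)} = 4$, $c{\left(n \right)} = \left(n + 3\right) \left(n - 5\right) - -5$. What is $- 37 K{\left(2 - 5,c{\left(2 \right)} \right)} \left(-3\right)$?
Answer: $444$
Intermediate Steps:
$c{\left(n \right)} = 5 + \left(-5 + n\right) \left(3 + n\right)$ ($c{\left(n \right)} = \left(3 + n\right) \left(-5 + n\right) + 5 = \left(-5 + n\right) \left(3 + n\right) + 5 = 5 + \left(-5 + n\right) \left(3 + n\right)$)
$- 37 K{\left(2 - 5,c{\left(2 \right)} \right)} \left(-3\right) = \left(-37\right) 4 \left(-3\right) = \left(-148\right) \left(-3\right) = 444$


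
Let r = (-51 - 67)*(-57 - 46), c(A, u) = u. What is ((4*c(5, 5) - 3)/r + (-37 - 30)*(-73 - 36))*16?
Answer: 710085432/6077 ≈ 1.1685e+5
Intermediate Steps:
r = 12154 (r = -118*(-103) = 12154)
((4*c(5, 5) - 3)/r + (-37 - 30)*(-73 - 36))*16 = ((4*5 - 3)/12154 + (-37 - 30)*(-73 - 36))*16 = ((20 - 3)*(1/12154) - 67*(-109))*16 = (17*(1/12154) + 7303)*16 = (17/12154 + 7303)*16 = (88760679/12154)*16 = 710085432/6077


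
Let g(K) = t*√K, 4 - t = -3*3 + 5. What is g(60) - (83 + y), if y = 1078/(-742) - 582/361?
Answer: -1529396/19133 + 16*√15 ≈ -17.967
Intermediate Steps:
t = 8 (t = 4 - (-3*3 + 5) = 4 - (-9 + 5) = 4 - 1*(-4) = 4 + 4 = 8)
y = -58643/19133 (y = 1078*(-1/742) - 582*1/361 = -77/53 - 582/361 = -58643/19133 ≈ -3.0650)
g(K) = 8*√K
g(60) - (83 + y) = 8*√60 - (83 - 58643/19133) = 8*(2*√15) - 1*1529396/19133 = 16*√15 - 1529396/19133 = -1529396/19133 + 16*√15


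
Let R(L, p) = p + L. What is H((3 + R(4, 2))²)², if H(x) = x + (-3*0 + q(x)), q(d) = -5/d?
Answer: 42981136/6561 ≈ 6551.0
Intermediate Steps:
R(L, p) = L + p
H(x) = x - 5/x (H(x) = x + (-3*0 - 5/x) = x + (0 - 5/x) = x - 5/x)
H((3 + R(4, 2))²)² = ((3 + (4 + 2))² - 5/(3 + (4 + 2))²)² = ((3 + 6)² - 5/(3 + 6)²)² = (9² - 5/(9²))² = (81 - 5/81)² = (6556/81)² = 42981136/6561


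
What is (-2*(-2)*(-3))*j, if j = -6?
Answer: 72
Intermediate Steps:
(-2*(-2)*(-3))*j = (-2*(-2)*(-3))*(-6) = (4*(-3))*(-6) = -12*(-6) = 72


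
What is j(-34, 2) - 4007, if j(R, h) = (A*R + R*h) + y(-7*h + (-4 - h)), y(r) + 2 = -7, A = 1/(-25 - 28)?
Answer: -216418/53 ≈ -4083.4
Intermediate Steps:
A = -1/53 (A = 1/(-53) = -1/53 ≈ -0.018868)
y(r) = -9 (y(r) = -2 - 7 = -9)
j(R, h) = -9 - R/53 + R*h (j(R, h) = (-R/53 + R*h) - 9 = -9 - R/53 + R*h)
j(-34, 2) - 4007 = (-9 - 1/53*(-34) - 34*2) - 4007 = (-9 + 34/53 - 68) - 4007 = -4047/53 - 4007 = -216418/53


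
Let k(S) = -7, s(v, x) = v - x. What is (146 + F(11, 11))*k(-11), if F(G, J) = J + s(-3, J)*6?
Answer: -511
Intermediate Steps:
F(G, J) = -18 - 5*J (F(G, J) = J + (-3 - J)*6 = J + (-18 - 6*J) = -18 - 5*J)
(146 + F(11, 11))*k(-11) = (146 + (-18 - 5*11))*(-7) = (146 + (-18 - 55))*(-7) = (146 - 73)*(-7) = 73*(-7) = -511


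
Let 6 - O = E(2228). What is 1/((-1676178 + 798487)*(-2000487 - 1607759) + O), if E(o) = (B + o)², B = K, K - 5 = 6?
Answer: 1/3166920026871 ≈ 3.1576e-13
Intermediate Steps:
K = 11 (K = 5 + 6 = 11)
B = 11
E(o) = (11 + o)²
O = -5013115 (O = 6 - (11 + 2228)² = 6 - 1*2239² = 6 - 1*5013121 = 6 - 5013121 = -5013115)
1/((-1676178 + 798487)*(-2000487 - 1607759) + O) = 1/((-1676178 + 798487)*(-2000487 - 1607759) - 5013115) = 1/(-877691*(-3608246) - 5013115) = 1/(3166925039986 - 5013115) = 1/3166920026871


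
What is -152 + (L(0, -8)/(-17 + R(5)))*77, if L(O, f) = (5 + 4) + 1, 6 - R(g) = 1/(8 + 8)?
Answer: -39224/177 ≈ -221.60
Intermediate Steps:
R(g) = 95/16 (R(g) = 6 - 1/(8 + 8) = 6 - 1/16 = 95/16)
L(O, f) = 10 (L(O, f) = 9 + 1 = 10)
-152 + (L(0, -8)/(-17 + R(5)))*77 = -152 + (10/(-17 + 95/16))*77 = -152 + (10/(-177/16))*77 = -152 + (10*(-16/177))*77 = -152 - 160/177*77 = -152 - 12320/177 = -39224/177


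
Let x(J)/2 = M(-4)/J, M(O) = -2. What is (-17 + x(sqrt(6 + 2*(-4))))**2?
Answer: 281 - 68*I*sqrt(2) ≈ 281.0 - 96.167*I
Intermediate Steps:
x(J) = -4/J (x(J) = 2*(-2/J) = -4/J)
(-17 + x(sqrt(6 + 2*(-4))))**2 = (-17 - 4/sqrt(6 + 2*(-4)))**2 = (-17 - 4/sqrt(6 - 8))**2 = (-17 - 4*(-I*sqrt(2)/2))**2 = (-17 - (-2)*I*sqrt(2))**2 = (-17 + 2*I*sqrt(2))**2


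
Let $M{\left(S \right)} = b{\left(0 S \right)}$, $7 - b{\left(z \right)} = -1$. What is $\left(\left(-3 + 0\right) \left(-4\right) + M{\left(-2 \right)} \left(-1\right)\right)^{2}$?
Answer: $16$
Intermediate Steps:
$b{\left(z \right)} = 8$ ($b{\left(z \right)} = 7 - -1 = 7 + 1 = 8$)
$M{\left(S \right)} = 8$
$\left(\left(-3 + 0\right) \left(-4\right) + M{\left(-2 \right)} \left(-1\right)\right)^{2} = \left(\left(-3 + 0\right) \left(-4\right) + 8 \left(-1\right)\right)^{2} = \left(\left(-3\right) \left(-4\right) - 8\right)^{2} = \left(12 - 8\right)^{2} = 4^{2} = 16$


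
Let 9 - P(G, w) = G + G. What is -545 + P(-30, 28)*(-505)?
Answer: -35390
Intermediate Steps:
P(G, w) = 9 - 2*G (P(G, w) = 9 - (G + G) = 9 - 2*G)
-545 + P(-30, 28)*(-505) = -545 + (9 - 2*(-30))*(-505) = -545 + (9 + 60)*(-505) = -545 + 69*(-505) = -545 - 34845 = -35390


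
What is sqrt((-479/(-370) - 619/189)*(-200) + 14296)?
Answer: 2*sqrt(19957615629)/2331 ≈ 121.21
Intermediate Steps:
sqrt((-479/(-370) - 619/189)*(-200) + 14296) = sqrt((-479*(-1/370) - 619*1/189)*(-200) + 14296) = sqrt((479/370 - 619/189)*(-200) + 14296) = sqrt(-138499/69930*(-200) + 14296) = sqrt(2769980/6993 + 14296) = sqrt(102741908/6993) = 2*sqrt(19957615629)/2331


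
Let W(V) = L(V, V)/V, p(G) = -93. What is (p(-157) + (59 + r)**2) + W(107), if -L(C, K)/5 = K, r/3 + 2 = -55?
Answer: 12446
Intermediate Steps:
r = -171 (r = -6 + 3*(-55) = -6 - 165 = -171)
L(C, K) = -5*K
W(V) = -5 (W(V) = (-5*V)/V = -5)
(p(-157) + (59 + r)**2) + W(107) = (-93 + (59 - 171)**2) - 5 = (-93 + (-112)**2) - 5 = (-93 + 12544) - 5 = 12451 - 5 = 12446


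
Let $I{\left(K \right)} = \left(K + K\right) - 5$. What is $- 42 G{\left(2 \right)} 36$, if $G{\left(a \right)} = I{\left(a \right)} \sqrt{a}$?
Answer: $1512 \sqrt{2} \approx 2138.3$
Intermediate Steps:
$I{\left(K \right)} = -5 + 2 K$ ($I{\left(K \right)} = 2 K - 5 = -5 + 2 K$)
$G{\left(a \right)} = \sqrt{a} \left(-5 + 2 a\right)$ ($G{\left(a \right)} = \left(-5 + 2 a\right) \sqrt{a} = \sqrt{a} \left(-5 + 2 a\right)$)
$- 42 G{\left(2 \right)} 36 = - 42 \sqrt{2} \left(-5 + 2 \cdot 2\right) 36 = - 42 \sqrt{2} \left(-5 + 4\right) 36 = - 42 \sqrt{2} \left(-1\right) 36 = - 42 \left(- \sqrt{2}\right) 36 = 42 \sqrt{2} \cdot 36 = 1512 \sqrt{2}$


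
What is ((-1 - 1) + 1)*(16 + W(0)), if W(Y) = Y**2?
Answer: -16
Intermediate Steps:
((-1 - 1) + 1)*(16 + W(0)) = ((-1 - 1) + 1)*(16 + 0**2) = (-2 + 1)*(16 + 0) = -1*16 = -16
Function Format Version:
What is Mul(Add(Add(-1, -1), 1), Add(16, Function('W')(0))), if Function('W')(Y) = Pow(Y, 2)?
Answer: -16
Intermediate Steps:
Mul(Add(Add(-1, -1), 1), Add(16, Function('W')(0))) = Mul(Add(Add(-1, -1), 1), Add(16, Pow(0, 2))) = Mul(Add(-2, 1), Add(16, 0)) = Mul(-1, 16) = -16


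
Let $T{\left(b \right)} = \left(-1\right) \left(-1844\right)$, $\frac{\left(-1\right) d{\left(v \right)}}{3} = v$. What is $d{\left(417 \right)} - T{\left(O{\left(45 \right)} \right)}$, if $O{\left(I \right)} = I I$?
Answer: $-3095$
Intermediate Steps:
$O{\left(I \right)} = I^{2}$
$d{\left(v \right)} = - 3 v$
$T{\left(b \right)} = 1844$
$d{\left(417 \right)} - T{\left(O{\left(45 \right)} \right)} = \left(-3\right) 417 - 1844 = -1251 - 1844 = -3095$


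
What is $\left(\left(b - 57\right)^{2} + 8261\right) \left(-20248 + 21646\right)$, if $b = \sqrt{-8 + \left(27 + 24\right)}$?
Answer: $16151094 - 159372 \sqrt{43} \approx 1.5106 \cdot 10^{7}$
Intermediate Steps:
$b = \sqrt{43}$ ($b = \sqrt{-8 + 51} = \sqrt{43} \approx 6.5574$)
$\left(\left(b - 57\right)^{2} + 8261\right) \left(-20248 + 21646\right) = \left(\left(\sqrt{43} - 57\right)^{2} + 8261\right) \left(-20248 + 21646\right) = \left(\left(-57 + \sqrt{43}\right)^{2} + 8261\right) 1398 = \left(8261 + \left(-57 + \sqrt{43}\right)^{2}\right) 1398 = 11548878 + 1398 \left(-57 + \sqrt{43}\right)^{2}$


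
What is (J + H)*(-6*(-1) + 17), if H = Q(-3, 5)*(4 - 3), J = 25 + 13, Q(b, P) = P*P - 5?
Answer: 1334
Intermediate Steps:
Q(b, P) = -5 + P² (Q(b, P) = P² - 5 = -5 + P²)
J = 38
H = 20 (H = (-5 + 5²)*(4 - 3) = (-5 + 25)*1 = 20*1 = 20)
(J + H)*(-6*(-1) + 17) = (38 + 20)*(-6*(-1) + 17) = 58*(6 + 17) = 58*23 = 1334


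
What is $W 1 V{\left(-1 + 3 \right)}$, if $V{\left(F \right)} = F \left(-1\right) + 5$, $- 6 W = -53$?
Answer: $\frac{53}{2} \approx 26.5$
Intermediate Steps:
$W = \frac{53}{6}$ ($W = \left(- \frac{1}{6}\right) \left(-53\right) = \frac{53}{6} \approx 8.8333$)
$V{\left(F \right)} = 5 - F$ ($V{\left(F \right)} = - F + 5 = 5 - F$)
$W 1 V{\left(-1 + 3 \right)} = \frac{53 \cdot 1 \left(5 - \left(-1 + 3\right)\right)}{6} = \frac{53 \cdot 1 \left(5 - 2\right)}{6} = \frac{53 \cdot 1 \cdot 3}{6} = \frac{53}{6} \cdot 3 = \frac{53}{2}$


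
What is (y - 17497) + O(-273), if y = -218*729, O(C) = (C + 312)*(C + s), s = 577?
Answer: -164563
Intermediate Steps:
O(C) = (312 + C)*(577 + C) (O(C) = (C + 312)*(C + 577) = (312 + C)*(577 + C))
y = -158922
(y - 17497) + O(-273) = (-158922 - 17497) + (180024 + (-273)² + 889*(-273)) = -176419 + (180024 + 74529 - 242697) = -176419 + 11856 = -164563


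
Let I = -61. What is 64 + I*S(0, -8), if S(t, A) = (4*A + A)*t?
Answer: 64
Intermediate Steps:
S(t, A) = 5*A*t (S(t, A) = (5*A)*t = 5*A*t)
64 + I*S(0, -8) = 64 - 305*(-8)*0 = 64 - 61*0 = 64 + 0 = 64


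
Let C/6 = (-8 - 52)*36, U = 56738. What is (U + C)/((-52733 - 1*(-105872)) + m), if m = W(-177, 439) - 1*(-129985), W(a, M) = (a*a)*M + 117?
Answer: 21889/6968336 ≈ 0.0031412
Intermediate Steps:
W(a, M) = 117 + M*a**2 (W(a, M) = a**2*M + 117 = M*a**2 + 117 = 117 + M*a**2)
m = 13883533 (m = (117 + 439*(-177)**2) - 1*(-129985) = (117 + 439*31329) + 129985 = (117 + 13753431) + 129985 = 13753548 + 129985 = 13883533)
C = -12960 (C = 6*((-8 - 52)*36) = 6*(-60*36) = 6*(-2160) = -12960)
(U + C)/((-52733 - 1*(-105872)) + m) = (56738 - 12960)/((-52733 - 1*(-105872)) + 13883533) = 43778/((-52733 + 105872) + 13883533) = 43778/(53139 + 13883533) = 43778/13936672 = 43778*(1/13936672) = 21889/6968336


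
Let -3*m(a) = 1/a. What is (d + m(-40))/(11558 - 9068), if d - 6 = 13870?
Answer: 1665121/298800 ≈ 5.5727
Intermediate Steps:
d = 13876 (d = 6 + 13870 = 13876)
m(a) = -1/(3*a)
(d + m(-40))/(11558 - 9068) = (13876 - ⅓/(-40))/(11558 - 9068) = (13876 - ⅓*(-1/40))/2490 = (13876 + 1/120)*(1/2490) = (1665121/120)*(1/2490) = 1665121/298800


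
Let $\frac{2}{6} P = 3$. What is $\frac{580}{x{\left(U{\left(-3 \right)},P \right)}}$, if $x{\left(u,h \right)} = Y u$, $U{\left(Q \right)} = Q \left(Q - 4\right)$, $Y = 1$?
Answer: $\frac{580}{21} \approx 27.619$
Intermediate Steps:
$P = 9$ ($P = 3 \cdot 3 = 9$)
$U{\left(Q \right)} = Q \left(-4 + Q\right)$
$x{\left(u,h \right)} = u$ ($x{\left(u,h \right)} = 1 u = u$)
$\frac{580}{x{\left(U{\left(-3 \right)},P \right)}} = \frac{580}{\left(-3\right) \left(-4 - 3\right)} = \frac{580}{\left(-3\right) \left(-7\right)} = \frac{580}{21}$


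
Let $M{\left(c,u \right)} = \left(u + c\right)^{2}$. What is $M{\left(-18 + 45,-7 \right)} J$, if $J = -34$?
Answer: $-13600$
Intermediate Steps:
$M{\left(c,u \right)} = \left(c + u\right)^{2}$
$M{\left(-18 + 45,-7 \right)} J = \left(\left(-18 + 45\right) - 7\right)^{2} \left(-34\right) = \left(27 - 7\right)^{2} \left(-34\right) = 20^{2} \left(-34\right) = 400 \left(-34\right) = -13600$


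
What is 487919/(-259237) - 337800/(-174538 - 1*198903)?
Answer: -94638700679/96809724517 ≈ -0.97757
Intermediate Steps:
487919/(-259237) - 337800/(-174538 - 1*198903) = 487919*(-1/259237) - 337800/(-174538 - 198903) = -487919/259237 - 337800/(-373441) = -487919/259237 - 337800*(-1/373441) = -487919/259237 + 337800/373441 = -94638700679/96809724517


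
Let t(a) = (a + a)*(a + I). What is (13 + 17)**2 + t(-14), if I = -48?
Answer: 2636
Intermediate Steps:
t(a) = 2*a*(-48 + a) (t(a) = (a + a)*(a - 48) = (2*a)*(-48 + a) = 2*a*(-48 + a))
(13 + 17)**2 + t(-14) = (13 + 17)**2 + 2*(-14)*(-48 - 14) = 30**2 + 2*(-14)*(-62) = 900 + 1736 = 2636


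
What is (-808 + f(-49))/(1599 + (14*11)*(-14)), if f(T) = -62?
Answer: 870/557 ≈ 1.5619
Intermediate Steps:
(-808 + f(-49))/(1599 + (14*11)*(-14)) = (-808 - 62)/(1599 + (14*11)*(-14)) = -870/(1599 + 154*(-14)) = -870/(1599 - 2156) = -870/(-557) = -870*(-1/557) = 870/557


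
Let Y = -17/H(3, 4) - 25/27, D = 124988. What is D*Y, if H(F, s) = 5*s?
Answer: -29965873/135 ≈ -2.2197e+5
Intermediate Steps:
Y = -959/540 (Y = -17/(5*4) - 25/27 = -17/20 - 25*1/27 = -17*1/20 - 25/27 = -17/20 - 25/27 = -959/540 ≈ -1.7759)
D*Y = 124988*(-959/540) = -29965873/135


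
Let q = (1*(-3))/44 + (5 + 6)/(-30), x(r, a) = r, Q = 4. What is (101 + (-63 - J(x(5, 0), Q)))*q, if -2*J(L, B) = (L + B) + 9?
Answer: -13489/660 ≈ -20.438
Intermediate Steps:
J(L, B) = -9/2 - B/2 - L/2 (J(L, B) = -((L + B) + 9)/2 = -((B + L) + 9)/2 = -(9 + B + L)/2 = -9/2 - B/2 - L/2)
q = -287/660 (q = -3*1/44 + 11*(-1/30) = -3/44 - 11/30 = -287/660 ≈ -0.43485)
(101 + (-63 - J(x(5, 0), Q)))*q = (101 + (-63 - (-9/2 - ½*4 - ½*5)))*(-287/660) = (101 + (-63 - (-9/2 - 2 - 5/2)))*(-287/660) = (101 + (-63 - 1*(-9)))*(-287/660) = (101 + (-63 + 9))*(-287/660) = (101 - 54)*(-287/660) = 47*(-287/660) = -13489/660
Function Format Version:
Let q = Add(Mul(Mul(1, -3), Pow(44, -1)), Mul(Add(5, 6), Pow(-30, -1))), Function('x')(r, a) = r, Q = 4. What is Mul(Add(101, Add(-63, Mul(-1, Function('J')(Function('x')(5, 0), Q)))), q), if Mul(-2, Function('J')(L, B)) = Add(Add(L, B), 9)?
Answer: Rational(-13489, 660) ≈ -20.438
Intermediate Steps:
Function('J')(L, B) = Add(Rational(-9, 2), Mul(Rational(-1, 2), B), Mul(Rational(-1, 2), L)) (Function('J')(L, B) = Mul(Rational(-1, 2), Add(Add(L, B), 9)) = Mul(Rational(-1, 2), Add(Add(B, L), 9)) = Mul(Rational(-1, 2), Add(9, B, L)) = Add(Rational(-9, 2), Mul(Rational(-1, 2), B), Mul(Rational(-1, 2), L)))
q = Rational(-287, 660) (q = Add(Mul(-3, Rational(1, 44)), Mul(11, Rational(-1, 30))) = Add(Rational(-3, 44), Rational(-11, 30)) = Rational(-287, 660) ≈ -0.43485)
Mul(Add(101, Add(-63, Mul(-1, Function('J')(Function('x')(5, 0), Q)))), q) = Mul(Add(101, Add(-63, Mul(-1, Add(Rational(-9, 2), Mul(Rational(-1, 2), 4), Mul(Rational(-1, 2), 5))))), Rational(-287, 660)) = Mul(Add(101, Add(-63, Mul(-1, Add(Rational(-9, 2), -2, Rational(-5, 2))))), Rational(-287, 660)) = Mul(Add(101, Add(-63, Mul(-1, -9))), Rational(-287, 660)) = Mul(Add(101, Add(-63, 9)), Rational(-287, 660)) = Mul(Add(101, -54), Rational(-287, 660)) = Mul(47, Rational(-287, 660)) = Rational(-13489, 660)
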